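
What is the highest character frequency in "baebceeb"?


Input: baebceeb
Character counts:
  'a': 1
  'b': 3
  'c': 1
  'e': 3
Maximum frequency: 3

3


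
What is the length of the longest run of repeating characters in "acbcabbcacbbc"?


Input: "acbcabbcacbbc"
Scanning for longest run:
  Position 1 ('c'): new char, reset run to 1
  Position 2 ('b'): new char, reset run to 1
  Position 3 ('c'): new char, reset run to 1
  Position 4 ('a'): new char, reset run to 1
  Position 5 ('b'): new char, reset run to 1
  Position 6 ('b'): continues run of 'b', length=2
  Position 7 ('c'): new char, reset run to 1
  Position 8 ('a'): new char, reset run to 1
  Position 9 ('c'): new char, reset run to 1
  Position 10 ('b'): new char, reset run to 1
  Position 11 ('b'): continues run of 'b', length=2
  Position 12 ('c'): new char, reset run to 1
Longest run: 'b' with length 2

2


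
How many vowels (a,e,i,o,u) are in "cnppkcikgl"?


Input: cnppkcikgl
Checking each character:
  'c' at position 0: consonant
  'n' at position 1: consonant
  'p' at position 2: consonant
  'p' at position 3: consonant
  'k' at position 4: consonant
  'c' at position 5: consonant
  'i' at position 6: vowel (running total: 1)
  'k' at position 7: consonant
  'g' at position 8: consonant
  'l' at position 9: consonant
Total vowels: 1

1


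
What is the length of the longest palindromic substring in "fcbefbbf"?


Input: "fcbefbbf"
Checking substrings for palindromes:
  [4:8] "fbbf" (len 4) => palindrome
  [5:7] "bb" (len 2) => palindrome
Longest palindromic substring: "fbbf" with length 4

4


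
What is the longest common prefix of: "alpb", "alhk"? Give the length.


Words: alpb, alhk
  Position 0: all 'a' => match
  Position 1: all 'l' => match
  Position 2: ('p', 'h') => mismatch, stop
LCP = "al" (length 2)

2


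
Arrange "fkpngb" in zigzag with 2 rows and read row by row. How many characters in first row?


Zigzag "fkpngb" into 2 rows:
Placing characters:
  'f' => row 0
  'k' => row 1
  'p' => row 0
  'n' => row 1
  'g' => row 0
  'b' => row 1
Rows:
  Row 0: "fpg"
  Row 1: "knb"
First row length: 3

3


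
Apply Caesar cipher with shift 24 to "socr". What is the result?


Caesar cipher: shift "socr" by 24
  's' (pos 18) + 24 = pos 16 = 'q'
  'o' (pos 14) + 24 = pos 12 = 'm'
  'c' (pos 2) + 24 = pos 0 = 'a'
  'r' (pos 17) + 24 = pos 15 = 'p'
Result: qmap

qmap


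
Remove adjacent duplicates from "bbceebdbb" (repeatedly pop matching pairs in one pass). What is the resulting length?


Input: bbceebdbb
Stack-based adjacent duplicate removal:
  Read 'b': push. Stack: b
  Read 'b': matches stack top 'b' => pop. Stack: (empty)
  Read 'c': push. Stack: c
  Read 'e': push. Stack: ce
  Read 'e': matches stack top 'e' => pop. Stack: c
  Read 'b': push. Stack: cb
  Read 'd': push. Stack: cbd
  Read 'b': push. Stack: cbdb
  Read 'b': matches stack top 'b' => pop. Stack: cbd
Final stack: "cbd" (length 3)

3


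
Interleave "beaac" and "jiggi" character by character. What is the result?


Interleaving "beaac" and "jiggi":
  Position 0: 'b' from first, 'j' from second => "bj"
  Position 1: 'e' from first, 'i' from second => "ei"
  Position 2: 'a' from first, 'g' from second => "ag"
  Position 3: 'a' from first, 'g' from second => "ag"
  Position 4: 'c' from first, 'i' from second => "ci"
Result: bjeiagagci

bjeiagagci


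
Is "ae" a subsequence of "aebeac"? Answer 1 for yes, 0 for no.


Check if "ae" is a subsequence of "aebeac"
Greedy scan:
  Position 0 ('a'): matches sub[0] = 'a'
  Position 1 ('e'): matches sub[1] = 'e'
  Position 2 ('b'): no match needed
  Position 3 ('e'): no match needed
  Position 4 ('a'): no match needed
  Position 5 ('c'): no match needed
All 2 characters matched => is a subsequence

1


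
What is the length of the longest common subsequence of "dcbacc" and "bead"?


LCS of "dcbacc" and "bead"
DP table:
           b    e    a    d
      0    0    0    0    0
  d   0    0    0    0    1
  c   0    0    0    0    1
  b   0    1    1    1    1
  a   0    1    1    2    2
  c   0    1    1    2    2
  c   0    1    1    2    2
LCS length = dp[6][4] = 2

2


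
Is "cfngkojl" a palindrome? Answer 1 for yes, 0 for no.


Input: cfngkojl
Reversed: ljokgnfc
  Compare pos 0 ('c') with pos 7 ('l'): MISMATCH
  Compare pos 1 ('f') with pos 6 ('j'): MISMATCH
  Compare pos 2 ('n') with pos 5 ('o'): MISMATCH
  Compare pos 3 ('g') with pos 4 ('k'): MISMATCH
Result: not a palindrome

0


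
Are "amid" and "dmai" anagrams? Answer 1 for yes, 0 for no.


Strings: "amid", "dmai"
Sorted first:  adim
Sorted second: adim
Sorted forms match => anagrams

1


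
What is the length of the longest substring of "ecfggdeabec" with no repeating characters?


Input: "ecfggdeabec"
Sliding window (track last position of each char):
  Position 0 ('e'): window [0,0] length 1 -- new best
  Position 1 ('c'): window [0,1] length 2 -- new best
  Position 2 ('f'): window [0,2] length 3 -- new best
  Position 3 ('g'): window [0,3] length 4 -- new best
  Position 4 ('g'): repeat (last at 3), move window start to 4
  Position 4 ('g'): window [4,4] length 1
  Position 5 ('d'): window [4,5] length 2
  Position 6 ('e'): window [4,6] length 3
  Position 7 ('a'): window [4,7] length 4
  Position 8 ('b'): window [4,8] length 5 -- new best
  Position 9 ('e'): repeat (last at 6), move window start to 7
  Position 9 ('e'): window [7,9] length 3
  Position 10 ('c'): window [7,10] length 4
Longest substring with no repeats: "gdeab" with length 5

5


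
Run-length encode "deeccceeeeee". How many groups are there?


Input: deeccceeeeee
Scanning for consecutive runs:
  Group 1: 'd' x 1 (positions 0-0)
  Group 2: 'e' x 2 (positions 1-2)
  Group 3: 'c' x 3 (positions 3-5)
  Group 4: 'e' x 6 (positions 6-11)
Total groups: 4

4


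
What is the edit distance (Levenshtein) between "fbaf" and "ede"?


Computing edit distance: "fbaf" -> "ede"
DP table:
           e    d    e
      0    1    2    3
  f   1    1    2    3
  b   2    2    2    3
  a   3    3    3    3
  f   4    4    4    4
Edit distance = dp[4][3] = 4

4


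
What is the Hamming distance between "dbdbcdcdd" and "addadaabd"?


Comparing "dbdbcdcdd" and "addadaabd" position by position:
  Position 0: 'd' vs 'a' => differ
  Position 1: 'b' vs 'd' => differ
  Position 2: 'd' vs 'd' => same
  Position 3: 'b' vs 'a' => differ
  Position 4: 'c' vs 'd' => differ
  Position 5: 'd' vs 'a' => differ
  Position 6: 'c' vs 'a' => differ
  Position 7: 'd' vs 'b' => differ
  Position 8: 'd' vs 'd' => same
Total differences (Hamming distance): 7

7


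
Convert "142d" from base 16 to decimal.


Input: "142d" in base 16
Positional expansion:
  Digit '1' (value 1) x 16^3 = 4096
  Digit '4' (value 4) x 16^2 = 1024
  Digit '2' (value 2) x 16^1 = 32
  Digit 'd' (value 13) x 16^0 = 13
Sum = 5165

5165


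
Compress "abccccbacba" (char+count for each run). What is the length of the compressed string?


Input: abccccbacba
Runs:
  'a' x 1 => "a1"
  'b' x 1 => "b1"
  'c' x 4 => "c4"
  'b' x 1 => "b1"
  'a' x 1 => "a1"
  'c' x 1 => "c1"
  'b' x 1 => "b1"
  'a' x 1 => "a1"
Compressed: "a1b1c4b1a1c1b1a1"
Compressed length: 16

16


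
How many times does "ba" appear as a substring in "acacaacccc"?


Searching for "ba" in "acacaacccc"
Scanning each position:
  Position 0: "ac" => no
  Position 1: "ca" => no
  Position 2: "ac" => no
  Position 3: "ca" => no
  Position 4: "aa" => no
  Position 5: "ac" => no
  Position 6: "cc" => no
  Position 7: "cc" => no
  Position 8: "cc" => no
Total occurrences: 0

0


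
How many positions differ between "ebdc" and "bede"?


Comparing "ebdc" and "bede" position by position:
  Position 0: 'e' vs 'b' => DIFFER
  Position 1: 'b' vs 'e' => DIFFER
  Position 2: 'd' vs 'd' => same
  Position 3: 'c' vs 'e' => DIFFER
Positions that differ: 3

3


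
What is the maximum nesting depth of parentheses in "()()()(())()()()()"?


Input: "()()()(())()()()()"
Tracking depth:
  Position 0 '(': depth becomes 1
  Position 1 ')': depth becomes 0
  Position 2 '(': depth becomes 1
  Position 3 ')': depth becomes 0
  Position 4 '(': depth becomes 1
  Position 5 ')': depth becomes 0
  Position 6 '(': depth becomes 1
  Position 7 '(': depth becomes 2
  Position 8 ')': depth becomes 1
  Position 9 ')': depth becomes 0
  Position 10 '(': depth becomes 1
  Position 11 ')': depth becomes 0
  Position 12 '(': depth becomes 1
  Position 13 ')': depth becomes 0
  Position 14 '(': depth becomes 1
  Position 15 ')': depth becomes 0
  Position 16 '(': depth becomes 1
  Position 17 ')': depth becomes 0
Maximum depth reached: 2

2


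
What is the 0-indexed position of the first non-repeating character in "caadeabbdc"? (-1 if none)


Input: caadeabbdc
Character frequencies:
  'a': 3
  'b': 2
  'c': 2
  'd': 2
  'e': 1
Scanning left to right for freq == 1:
  Position 0 ('c'): freq=2, skip
  Position 1 ('a'): freq=3, skip
  Position 2 ('a'): freq=3, skip
  Position 3 ('d'): freq=2, skip
  Position 4 ('e'): unique! => answer = 4

4


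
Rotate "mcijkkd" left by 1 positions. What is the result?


Input: "mcijkkd", rotate left by 1
First 1 characters: "m"
Remaining characters: "cijkkd"
Concatenate remaining + first: "cijkkd" + "m" = "cijkkdm"

cijkkdm


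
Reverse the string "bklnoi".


Input: bklnoi
Reading characters right to left:
  Position 5: 'i'
  Position 4: 'o'
  Position 3: 'n'
  Position 2: 'l'
  Position 1: 'k'
  Position 0: 'b'
Reversed: ionlkb

ionlkb


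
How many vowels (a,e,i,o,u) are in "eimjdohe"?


Input: eimjdohe
Checking each character:
  'e' at position 0: vowel (running total: 1)
  'i' at position 1: vowel (running total: 2)
  'm' at position 2: consonant
  'j' at position 3: consonant
  'd' at position 4: consonant
  'o' at position 5: vowel (running total: 3)
  'h' at position 6: consonant
  'e' at position 7: vowel (running total: 4)
Total vowels: 4

4


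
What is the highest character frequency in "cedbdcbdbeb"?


Input: cedbdcbdbeb
Character counts:
  'b': 4
  'c': 2
  'd': 3
  'e': 2
Maximum frequency: 4

4


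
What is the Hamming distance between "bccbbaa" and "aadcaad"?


Comparing "bccbbaa" and "aadcaad" position by position:
  Position 0: 'b' vs 'a' => differ
  Position 1: 'c' vs 'a' => differ
  Position 2: 'c' vs 'd' => differ
  Position 3: 'b' vs 'c' => differ
  Position 4: 'b' vs 'a' => differ
  Position 5: 'a' vs 'a' => same
  Position 6: 'a' vs 'd' => differ
Total differences (Hamming distance): 6

6


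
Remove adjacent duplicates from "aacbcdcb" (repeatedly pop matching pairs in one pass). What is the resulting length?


Input: aacbcdcb
Stack-based adjacent duplicate removal:
  Read 'a': push. Stack: a
  Read 'a': matches stack top 'a' => pop. Stack: (empty)
  Read 'c': push. Stack: c
  Read 'b': push. Stack: cb
  Read 'c': push. Stack: cbc
  Read 'd': push. Stack: cbcd
  Read 'c': push. Stack: cbcdc
  Read 'b': push. Stack: cbcdcb
Final stack: "cbcdcb" (length 6)

6


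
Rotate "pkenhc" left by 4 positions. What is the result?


Input: "pkenhc", rotate left by 4
First 4 characters: "pken"
Remaining characters: "hc"
Concatenate remaining + first: "hc" + "pken" = "hcpken"

hcpken


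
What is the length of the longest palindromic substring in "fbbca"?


Input: "fbbca"
Checking substrings for palindromes:
  [1:3] "bb" (len 2) => palindrome
Longest palindromic substring: "bb" with length 2

2


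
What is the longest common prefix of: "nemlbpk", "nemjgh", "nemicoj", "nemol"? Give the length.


Words: nemlbpk, nemjgh, nemicoj, nemol
  Position 0: all 'n' => match
  Position 1: all 'e' => match
  Position 2: all 'm' => match
  Position 3: ('l', 'j', 'i', 'o') => mismatch, stop
LCP = "nem" (length 3)

3


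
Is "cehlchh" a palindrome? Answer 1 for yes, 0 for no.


Input: cehlchh
Reversed: hhclhec
  Compare pos 0 ('c') with pos 6 ('h'): MISMATCH
  Compare pos 1 ('e') with pos 5 ('h'): MISMATCH
  Compare pos 2 ('h') with pos 4 ('c'): MISMATCH
Result: not a palindrome

0


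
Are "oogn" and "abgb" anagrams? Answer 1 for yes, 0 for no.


Strings: "oogn", "abgb"
Sorted first:  gnoo
Sorted second: abbg
Differ at position 0: 'g' vs 'a' => not anagrams

0


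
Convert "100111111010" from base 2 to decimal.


Input: "100111111010" in base 2
Positional expansion:
  Digit '1' (value 1) x 2^11 = 2048
  Digit '0' (value 0) x 2^10 = 0
  Digit '0' (value 0) x 2^9 = 0
  Digit '1' (value 1) x 2^8 = 256
  Digit '1' (value 1) x 2^7 = 128
  Digit '1' (value 1) x 2^6 = 64
  Digit '1' (value 1) x 2^5 = 32
  Digit '1' (value 1) x 2^4 = 16
  Digit '1' (value 1) x 2^3 = 8
  Digit '0' (value 0) x 2^2 = 0
  Digit '1' (value 1) x 2^1 = 2
  Digit '0' (value 0) x 2^0 = 0
Sum = 2554

2554


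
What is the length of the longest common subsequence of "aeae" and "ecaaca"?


LCS of "aeae" and "ecaaca"
DP table:
           e    c    a    a    c    a
      0    0    0    0    0    0    0
  a   0    0    0    1    1    1    1
  e   0    1    1    1    1    1    1
  a   0    1    1    2    2    2    2
  e   0    1    1    2    2    2    2
LCS length = dp[4][6] = 2

2


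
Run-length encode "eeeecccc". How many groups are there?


Input: eeeecccc
Scanning for consecutive runs:
  Group 1: 'e' x 4 (positions 0-3)
  Group 2: 'c' x 4 (positions 4-7)
Total groups: 2

2


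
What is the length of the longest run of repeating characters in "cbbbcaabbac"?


Input: "cbbbcaabbac"
Scanning for longest run:
  Position 1 ('b'): new char, reset run to 1
  Position 2 ('b'): continues run of 'b', length=2
  Position 3 ('b'): continues run of 'b', length=3
  Position 4 ('c'): new char, reset run to 1
  Position 5 ('a'): new char, reset run to 1
  Position 6 ('a'): continues run of 'a', length=2
  Position 7 ('b'): new char, reset run to 1
  Position 8 ('b'): continues run of 'b', length=2
  Position 9 ('a'): new char, reset run to 1
  Position 10 ('c'): new char, reset run to 1
Longest run: 'b' with length 3

3


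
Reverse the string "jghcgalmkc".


Input: jghcgalmkc
Reading characters right to left:
  Position 9: 'c'
  Position 8: 'k'
  Position 7: 'm'
  Position 6: 'l'
  Position 5: 'a'
  Position 4: 'g'
  Position 3: 'c'
  Position 2: 'h'
  Position 1: 'g'
  Position 0: 'j'
Reversed: ckmlagchgj

ckmlagchgj


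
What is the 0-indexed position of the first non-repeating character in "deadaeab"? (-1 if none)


Input: deadaeab
Character frequencies:
  'a': 3
  'b': 1
  'd': 2
  'e': 2
Scanning left to right for freq == 1:
  Position 0 ('d'): freq=2, skip
  Position 1 ('e'): freq=2, skip
  Position 2 ('a'): freq=3, skip
  Position 3 ('d'): freq=2, skip
  Position 4 ('a'): freq=3, skip
  Position 5 ('e'): freq=2, skip
  Position 6 ('a'): freq=3, skip
  Position 7 ('b'): unique! => answer = 7

7


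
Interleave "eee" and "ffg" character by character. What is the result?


Interleaving "eee" and "ffg":
  Position 0: 'e' from first, 'f' from second => "ef"
  Position 1: 'e' from first, 'f' from second => "ef"
  Position 2: 'e' from first, 'g' from second => "eg"
Result: efefeg

efefeg


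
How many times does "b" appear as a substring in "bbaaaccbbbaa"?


Searching for "b" in "bbaaaccbbbaa"
Scanning each position:
  Position 0: "b" => MATCH
  Position 1: "b" => MATCH
  Position 2: "a" => no
  Position 3: "a" => no
  Position 4: "a" => no
  Position 5: "c" => no
  Position 6: "c" => no
  Position 7: "b" => MATCH
  Position 8: "b" => MATCH
  Position 9: "b" => MATCH
  Position 10: "a" => no
  Position 11: "a" => no
Total occurrences: 5

5


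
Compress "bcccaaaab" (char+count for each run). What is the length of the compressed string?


Input: bcccaaaab
Runs:
  'b' x 1 => "b1"
  'c' x 3 => "c3"
  'a' x 4 => "a4"
  'b' x 1 => "b1"
Compressed: "b1c3a4b1"
Compressed length: 8

8


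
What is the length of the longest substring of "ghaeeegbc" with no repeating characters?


Input: "ghaeeegbc"
Sliding window (track last position of each char):
  Position 0 ('g'): window [0,0] length 1 -- new best
  Position 1 ('h'): window [0,1] length 2 -- new best
  Position 2 ('a'): window [0,2] length 3 -- new best
  Position 3 ('e'): window [0,3] length 4 -- new best
  Position 4 ('e'): repeat (last at 3), move window start to 4
  Position 4 ('e'): window [4,4] length 1
  Position 5 ('e'): repeat (last at 4), move window start to 5
  Position 5 ('e'): window [5,5] length 1
  Position 6 ('g'): window [5,6] length 2
  Position 7 ('b'): window [5,7] length 3
  Position 8 ('c'): window [5,8] length 4
Longest substring with no repeats: "ghae" with length 4

4


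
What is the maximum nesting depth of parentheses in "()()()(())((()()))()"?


Input: "()()()(())((()()))()"
Tracking depth:
  Position 0 '(': depth becomes 1
  Position 1 ')': depth becomes 0
  Position 2 '(': depth becomes 1
  Position 3 ')': depth becomes 0
  Position 4 '(': depth becomes 1
  Position 5 ')': depth becomes 0
  Position 6 '(': depth becomes 1
  Position 7 '(': depth becomes 2
  Position 8 ')': depth becomes 1
  Position 9 ')': depth becomes 0
  Position 10 '(': depth becomes 1
  Position 11 '(': depth becomes 2
  Position 12 '(': depth becomes 3
  Position 13 ')': depth becomes 2
  Position 14 '(': depth becomes 3
  Position 15 ')': depth becomes 2
  Position 16 ')': depth becomes 1
  Position 17 ')': depth becomes 0
  Position 18 '(': depth becomes 1
  Position 19 ')': depth becomes 0
Maximum depth reached: 3

3


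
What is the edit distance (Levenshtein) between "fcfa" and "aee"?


Computing edit distance: "fcfa" -> "aee"
DP table:
           a    e    e
      0    1    2    3
  f   1    1    2    3
  c   2    2    2    3
  f   3    3    3    3
  a   4    3    4    4
Edit distance = dp[4][3] = 4

4


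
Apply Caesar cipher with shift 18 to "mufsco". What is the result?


Caesar cipher: shift "mufsco" by 18
  'm' (pos 12) + 18 = pos 4 = 'e'
  'u' (pos 20) + 18 = pos 12 = 'm'
  'f' (pos 5) + 18 = pos 23 = 'x'
  's' (pos 18) + 18 = pos 10 = 'k'
  'c' (pos 2) + 18 = pos 20 = 'u'
  'o' (pos 14) + 18 = pos 6 = 'g'
Result: emxkug

emxkug


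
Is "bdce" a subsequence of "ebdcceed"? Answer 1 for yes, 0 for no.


Check if "bdce" is a subsequence of "ebdcceed"
Greedy scan:
  Position 0 ('e'): no match needed
  Position 1 ('b'): matches sub[0] = 'b'
  Position 2 ('d'): matches sub[1] = 'd'
  Position 3 ('c'): matches sub[2] = 'c'
  Position 4 ('c'): no match needed
  Position 5 ('e'): matches sub[3] = 'e'
  Position 6 ('e'): no match needed
  Position 7 ('d'): no match needed
All 4 characters matched => is a subsequence

1


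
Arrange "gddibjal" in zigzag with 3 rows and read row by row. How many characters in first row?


Zigzag "gddibjal" into 3 rows:
Placing characters:
  'g' => row 0
  'd' => row 1
  'd' => row 2
  'i' => row 1
  'b' => row 0
  'j' => row 1
  'a' => row 2
  'l' => row 1
Rows:
  Row 0: "gb"
  Row 1: "dijl"
  Row 2: "da"
First row length: 2

2


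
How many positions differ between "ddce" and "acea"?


Comparing "ddce" and "acea" position by position:
  Position 0: 'd' vs 'a' => DIFFER
  Position 1: 'd' vs 'c' => DIFFER
  Position 2: 'c' vs 'e' => DIFFER
  Position 3: 'e' vs 'a' => DIFFER
Positions that differ: 4

4


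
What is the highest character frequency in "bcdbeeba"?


Input: bcdbeeba
Character counts:
  'a': 1
  'b': 3
  'c': 1
  'd': 1
  'e': 2
Maximum frequency: 3

3


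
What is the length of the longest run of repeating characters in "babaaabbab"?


Input: "babaaabbab"
Scanning for longest run:
  Position 1 ('a'): new char, reset run to 1
  Position 2 ('b'): new char, reset run to 1
  Position 3 ('a'): new char, reset run to 1
  Position 4 ('a'): continues run of 'a', length=2
  Position 5 ('a'): continues run of 'a', length=3
  Position 6 ('b'): new char, reset run to 1
  Position 7 ('b'): continues run of 'b', length=2
  Position 8 ('a'): new char, reset run to 1
  Position 9 ('b'): new char, reset run to 1
Longest run: 'a' with length 3

3


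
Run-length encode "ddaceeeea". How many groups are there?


Input: ddaceeeea
Scanning for consecutive runs:
  Group 1: 'd' x 2 (positions 0-1)
  Group 2: 'a' x 1 (positions 2-2)
  Group 3: 'c' x 1 (positions 3-3)
  Group 4: 'e' x 4 (positions 4-7)
  Group 5: 'a' x 1 (positions 8-8)
Total groups: 5

5


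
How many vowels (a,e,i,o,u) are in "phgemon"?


Input: phgemon
Checking each character:
  'p' at position 0: consonant
  'h' at position 1: consonant
  'g' at position 2: consonant
  'e' at position 3: vowel (running total: 1)
  'm' at position 4: consonant
  'o' at position 5: vowel (running total: 2)
  'n' at position 6: consonant
Total vowels: 2

2


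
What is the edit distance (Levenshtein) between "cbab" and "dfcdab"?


Computing edit distance: "cbab" -> "dfcdab"
DP table:
           d    f    c    d    a    b
      0    1    2    3    4    5    6
  c   1    1    2    2    3    4    5
  b   2    2    2    3    3    4    4
  a   3    3    3    3    4    3    4
  b   4    4    4    4    4    4    3
Edit distance = dp[4][6] = 3

3


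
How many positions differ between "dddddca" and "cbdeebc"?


Comparing "dddddca" and "cbdeebc" position by position:
  Position 0: 'd' vs 'c' => DIFFER
  Position 1: 'd' vs 'b' => DIFFER
  Position 2: 'd' vs 'd' => same
  Position 3: 'd' vs 'e' => DIFFER
  Position 4: 'd' vs 'e' => DIFFER
  Position 5: 'c' vs 'b' => DIFFER
  Position 6: 'a' vs 'c' => DIFFER
Positions that differ: 6

6


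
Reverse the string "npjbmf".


Input: npjbmf
Reading characters right to left:
  Position 5: 'f'
  Position 4: 'm'
  Position 3: 'b'
  Position 2: 'j'
  Position 1: 'p'
  Position 0: 'n'
Reversed: fmbjpn

fmbjpn


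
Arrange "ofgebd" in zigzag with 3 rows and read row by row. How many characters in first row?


Zigzag "ofgebd" into 3 rows:
Placing characters:
  'o' => row 0
  'f' => row 1
  'g' => row 2
  'e' => row 1
  'b' => row 0
  'd' => row 1
Rows:
  Row 0: "ob"
  Row 1: "fed"
  Row 2: "g"
First row length: 2

2


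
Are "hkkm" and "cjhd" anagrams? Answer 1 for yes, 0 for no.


Strings: "hkkm", "cjhd"
Sorted first:  hkkm
Sorted second: cdhj
Differ at position 0: 'h' vs 'c' => not anagrams

0


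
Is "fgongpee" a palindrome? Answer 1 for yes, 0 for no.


Input: fgongpee
Reversed: eepgnogf
  Compare pos 0 ('f') with pos 7 ('e'): MISMATCH
  Compare pos 1 ('g') with pos 6 ('e'): MISMATCH
  Compare pos 2 ('o') with pos 5 ('p'): MISMATCH
  Compare pos 3 ('n') with pos 4 ('g'): MISMATCH
Result: not a palindrome

0


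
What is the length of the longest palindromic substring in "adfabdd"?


Input: "adfabdd"
Checking substrings for palindromes:
  [5:7] "dd" (len 2) => palindrome
Longest palindromic substring: "dd" with length 2

2


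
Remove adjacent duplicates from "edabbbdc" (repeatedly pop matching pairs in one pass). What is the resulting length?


Input: edabbbdc
Stack-based adjacent duplicate removal:
  Read 'e': push. Stack: e
  Read 'd': push. Stack: ed
  Read 'a': push. Stack: eda
  Read 'b': push. Stack: edab
  Read 'b': matches stack top 'b' => pop. Stack: eda
  Read 'b': push. Stack: edab
  Read 'd': push. Stack: edabd
  Read 'c': push. Stack: edabdc
Final stack: "edabdc" (length 6)

6


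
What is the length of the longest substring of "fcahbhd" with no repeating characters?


Input: "fcahbhd"
Sliding window (track last position of each char):
  Position 0 ('f'): window [0,0] length 1 -- new best
  Position 1 ('c'): window [0,1] length 2 -- new best
  Position 2 ('a'): window [0,2] length 3 -- new best
  Position 3 ('h'): window [0,3] length 4 -- new best
  Position 4 ('b'): window [0,4] length 5 -- new best
  Position 5 ('h'): repeat (last at 3), move window start to 4
  Position 5 ('h'): window [4,5] length 2
  Position 6 ('d'): window [4,6] length 3
Longest substring with no repeats: "fcahb" with length 5

5


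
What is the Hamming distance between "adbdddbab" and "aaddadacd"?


Comparing "adbdddbab" and "aaddadacd" position by position:
  Position 0: 'a' vs 'a' => same
  Position 1: 'd' vs 'a' => differ
  Position 2: 'b' vs 'd' => differ
  Position 3: 'd' vs 'd' => same
  Position 4: 'd' vs 'a' => differ
  Position 5: 'd' vs 'd' => same
  Position 6: 'b' vs 'a' => differ
  Position 7: 'a' vs 'c' => differ
  Position 8: 'b' vs 'd' => differ
Total differences (Hamming distance): 6

6


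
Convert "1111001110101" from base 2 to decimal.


Input: "1111001110101" in base 2
Positional expansion:
  Digit '1' (value 1) x 2^12 = 4096
  Digit '1' (value 1) x 2^11 = 2048
  Digit '1' (value 1) x 2^10 = 1024
  Digit '1' (value 1) x 2^9 = 512
  Digit '0' (value 0) x 2^8 = 0
  Digit '0' (value 0) x 2^7 = 0
  Digit '1' (value 1) x 2^6 = 64
  Digit '1' (value 1) x 2^5 = 32
  Digit '1' (value 1) x 2^4 = 16
  Digit '0' (value 0) x 2^3 = 0
  Digit '1' (value 1) x 2^2 = 4
  Digit '0' (value 0) x 2^1 = 0
  Digit '1' (value 1) x 2^0 = 1
Sum = 7797

7797


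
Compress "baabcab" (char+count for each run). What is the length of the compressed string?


Input: baabcab
Runs:
  'b' x 1 => "b1"
  'a' x 2 => "a2"
  'b' x 1 => "b1"
  'c' x 1 => "c1"
  'a' x 1 => "a1"
  'b' x 1 => "b1"
Compressed: "b1a2b1c1a1b1"
Compressed length: 12

12


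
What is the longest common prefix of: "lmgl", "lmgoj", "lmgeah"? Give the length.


Words: lmgl, lmgoj, lmgeah
  Position 0: all 'l' => match
  Position 1: all 'm' => match
  Position 2: all 'g' => match
  Position 3: ('l', 'o', 'e') => mismatch, stop
LCP = "lmg" (length 3)

3


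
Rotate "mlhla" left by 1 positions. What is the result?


Input: "mlhla", rotate left by 1
First 1 characters: "m"
Remaining characters: "lhla"
Concatenate remaining + first: "lhla" + "m" = "lhlam"

lhlam


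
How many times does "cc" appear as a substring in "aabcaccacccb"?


Searching for "cc" in "aabcaccacccb"
Scanning each position:
  Position 0: "aa" => no
  Position 1: "ab" => no
  Position 2: "bc" => no
  Position 3: "ca" => no
  Position 4: "ac" => no
  Position 5: "cc" => MATCH
  Position 6: "ca" => no
  Position 7: "ac" => no
  Position 8: "cc" => MATCH
  Position 9: "cc" => MATCH
  Position 10: "cb" => no
Total occurrences: 3

3


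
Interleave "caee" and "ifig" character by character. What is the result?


Interleaving "caee" and "ifig":
  Position 0: 'c' from first, 'i' from second => "ci"
  Position 1: 'a' from first, 'f' from second => "af"
  Position 2: 'e' from first, 'i' from second => "ei"
  Position 3: 'e' from first, 'g' from second => "eg"
Result: ciafeieg

ciafeieg


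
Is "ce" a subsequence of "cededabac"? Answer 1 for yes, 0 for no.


Check if "ce" is a subsequence of "cededabac"
Greedy scan:
  Position 0 ('c'): matches sub[0] = 'c'
  Position 1 ('e'): matches sub[1] = 'e'
  Position 2 ('d'): no match needed
  Position 3 ('e'): no match needed
  Position 4 ('d'): no match needed
  Position 5 ('a'): no match needed
  Position 6 ('b'): no match needed
  Position 7 ('a'): no match needed
  Position 8 ('c'): no match needed
All 2 characters matched => is a subsequence

1


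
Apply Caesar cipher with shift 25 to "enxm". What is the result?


Caesar cipher: shift "enxm" by 25
  'e' (pos 4) + 25 = pos 3 = 'd'
  'n' (pos 13) + 25 = pos 12 = 'm'
  'x' (pos 23) + 25 = pos 22 = 'w'
  'm' (pos 12) + 25 = pos 11 = 'l'
Result: dmwl

dmwl


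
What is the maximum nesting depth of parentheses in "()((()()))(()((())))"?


Input: "()((()()))(()((())))"
Tracking depth:
  Position 0 '(': depth becomes 1
  Position 1 ')': depth becomes 0
  Position 2 '(': depth becomes 1
  Position 3 '(': depth becomes 2
  Position 4 '(': depth becomes 3
  Position 5 ')': depth becomes 2
  Position 6 '(': depth becomes 3
  Position 7 ')': depth becomes 2
  Position 8 ')': depth becomes 1
  Position 9 ')': depth becomes 0
  Position 10 '(': depth becomes 1
  Position 11 '(': depth becomes 2
  Position 12 ')': depth becomes 1
  Position 13 '(': depth becomes 2
  Position 14 '(': depth becomes 3
  Position 15 '(': depth becomes 4
  Position 16 ')': depth becomes 3
  Position 17 ')': depth becomes 2
  Position 18 ')': depth becomes 1
  Position 19 ')': depth becomes 0
Maximum depth reached: 4

4


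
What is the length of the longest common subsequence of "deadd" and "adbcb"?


LCS of "deadd" and "adbcb"
DP table:
           a    d    b    c    b
      0    0    0    0    0    0
  d   0    0    1    1    1    1
  e   0    0    1    1    1    1
  a   0    1    1    1    1    1
  d   0    1    2    2    2    2
  d   0    1    2    2    2    2
LCS length = dp[5][5] = 2

2


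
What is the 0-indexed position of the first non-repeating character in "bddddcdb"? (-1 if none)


Input: bddddcdb
Character frequencies:
  'b': 2
  'c': 1
  'd': 5
Scanning left to right for freq == 1:
  Position 0 ('b'): freq=2, skip
  Position 1 ('d'): freq=5, skip
  Position 2 ('d'): freq=5, skip
  Position 3 ('d'): freq=5, skip
  Position 4 ('d'): freq=5, skip
  Position 5 ('c'): unique! => answer = 5

5


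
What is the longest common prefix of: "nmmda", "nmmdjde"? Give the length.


Words: nmmda, nmmdjde
  Position 0: all 'n' => match
  Position 1: all 'm' => match
  Position 2: all 'm' => match
  Position 3: all 'd' => match
  Position 4: ('a', 'j') => mismatch, stop
LCP = "nmmd" (length 4)

4


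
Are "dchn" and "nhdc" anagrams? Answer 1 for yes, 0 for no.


Strings: "dchn", "nhdc"
Sorted first:  cdhn
Sorted second: cdhn
Sorted forms match => anagrams

1


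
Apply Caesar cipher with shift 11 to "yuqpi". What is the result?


Caesar cipher: shift "yuqpi" by 11
  'y' (pos 24) + 11 = pos 9 = 'j'
  'u' (pos 20) + 11 = pos 5 = 'f'
  'q' (pos 16) + 11 = pos 1 = 'b'
  'p' (pos 15) + 11 = pos 0 = 'a'
  'i' (pos 8) + 11 = pos 19 = 't'
Result: jfbat

jfbat


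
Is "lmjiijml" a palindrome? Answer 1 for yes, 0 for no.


Input: lmjiijml
Reversed: lmjiijml
  Compare pos 0 ('l') with pos 7 ('l'): match
  Compare pos 1 ('m') with pos 6 ('m'): match
  Compare pos 2 ('j') with pos 5 ('j'): match
  Compare pos 3 ('i') with pos 4 ('i'): match
Result: palindrome

1


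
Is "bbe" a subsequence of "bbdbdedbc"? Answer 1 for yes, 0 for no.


Check if "bbe" is a subsequence of "bbdbdedbc"
Greedy scan:
  Position 0 ('b'): matches sub[0] = 'b'
  Position 1 ('b'): matches sub[1] = 'b'
  Position 2 ('d'): no match needed
  Position 3 ('b'): no match needed
  Position 4 ('d'): no match needed
  Position 5 ('e'): matches sub[2] = 'e'
  Position 6 ('d'): no match needed
  Position 7 ('b'): no match needed
  Position 8 ('c'): no match needed
All 3 characters matched => is a subsequence

1


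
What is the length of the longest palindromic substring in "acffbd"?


Input: "acffbd"
Checking substrings for palindromes:
  [2:4] "ff" (len 2) => palindrome
Longest palindromic substring: "ff" with length 2

2


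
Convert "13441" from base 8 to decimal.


Input: "13441" in base 8
Positional expansion:
  Digit '1' (value 1) x 8^4 = 4096
  Digit '3' (value 3) x 8^3 = 1536
  Digit '4' (value 4) x 8^2 = 256
  Digit '4' (value 4) x 8^1 = 32
  Digit '1' (value 1) x 8^0 = 1
Sum = 5921

5921


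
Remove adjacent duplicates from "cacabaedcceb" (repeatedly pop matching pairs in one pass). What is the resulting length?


Input: cacabaedcceb
Stack-based adjacent duplicate removal:
  Read 'c': push. Stack: c
  Read 'a': push. Stack: ca
  Read 'c': push. Stack: cac
  Read 'a': push. Stack: caca
  Read 'b': push. Stack: cacab
  Read 'a': push. Stack: cacaba
  Read 'e': push. Stack: cacabae
  Read 'd': push. Stack: cacabaed
  Read 'c': push. Stack: cacabaedc
  Read 'c': matches stack top 'c' => pop. Stack: cacabaed
  Read 'e': push. Stack: cacabaede
  Read 'b': push. Stack: cacabaedeb
Final stack: "cacabaedeb" (length 10)

10


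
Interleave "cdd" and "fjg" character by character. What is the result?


Interleaving "cdd" and "fjg":
  Position 0: 'c' from first, 'f' from second => "cf"
  Position 1: 'd' from first, 'j' from second => "dj"
  Position 2: 'd' from first, 'g' from second => "dg"
Result: cfdjdg

cfdjdg


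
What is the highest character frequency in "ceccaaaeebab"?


Input: ceccaaaeebab
Character counts:
  'a': 4
  'b': 2
  'c': 3
  'e': 3
Maximum frequency: 4

4


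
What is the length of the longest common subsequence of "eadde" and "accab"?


LCS of "eadde" and "accab"
DP table:
           a    c    c    a    b
      0    0    0    0    0    0
  e   0    0    0    0    0    0
  a   0    1    1    1    1    1
  d   0    1    1    1    1    1
  d   0    1    1    1    1    1
  e   0    1    1    1    1    1
LCS length = dp[5][5] = 1

1


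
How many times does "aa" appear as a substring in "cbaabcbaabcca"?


Searching for "aa" in "cbaabcbaabcca"
Scanning each position:
  Position 0: "cb" => no
  Position 1: "ba" => no
  Position 2: "aa" => MATCH
  Position 3: "ab" => no
  Position 4: "bc" => no
  Position 5: "cb" => no
  Position 6: "ba" => no
  Position 7: "aa" => MATCH
  Position 8: "ab" => no
  Position 9: "bc" => no
  Position 10: "cc" => no
  Position 11: "ca" => no
Total occurrences: 2

2


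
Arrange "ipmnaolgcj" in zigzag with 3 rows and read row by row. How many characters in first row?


Zigzag "ipmnaolgcj" into 3 rows:
Placing characters:
  'i' => row 0
  'p' => row 1
  'm' => row 2
  'n' => row 1
  'a' => row 0
  'o' => row 1
  'l' => row 2
  'g' => row 1
  'c' => row 0
  'j' => row 1
Rows:
  Row 0: "iac"
  Row 1: "pnogj"
  Row 2: "ml"
First row length: 3

3


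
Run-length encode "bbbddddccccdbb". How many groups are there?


Input: bbbddddccccdbb
Scanning for consecutive runs:
  Group 1: 'b' x 3 (positions 0-2)
  Group 2: 'd' x 4 (positions 3-6)
  Group 3: 'c' x 4 (positions 7-10)
  Group 4: 'd' x 1 (positions 11-11)
  Group 5: 'b' x 2 (positions 12-13)
Total groups: 5

5


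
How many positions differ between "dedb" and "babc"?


Comparing "dedb" and "babc" position by position:
  Position 0: 'd' vs 'b' => DIFFER
  Position 1: 'e' vs 'a' => DIFFER
  Position 2: 'd' vs 'b' => DIFFER
  Position 3: 'b' vs 'c' => DIFFER
Positions that differ: 4

4


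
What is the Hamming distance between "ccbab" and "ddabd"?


Comparing "ccbab" and "ddabd" position by position:
  Position 0: 'c' vs 'd' => differ
  Position 1: 'c' vs 'd' => differ
  Position 2: 'b' vs 'a' => differ
  Position 3: 'a' vs 'b' => differ
  Position 4: 'b' vs 'd' => differ
Total differences (Hamming distance): 5

5


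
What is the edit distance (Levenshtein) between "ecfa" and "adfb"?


Computing edit distance: "ecfa" -> "adfb"
DP table:
           a    d    f    b
      0    1    2    3    4
  e   1    1    2    3    4
  c   2    2    2    3    4
  f   3    3    3    2    3
  a   4    3    4    3    3
Edit distance = dp[4][4] = 3

3


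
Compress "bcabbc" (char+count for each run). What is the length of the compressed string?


Input: bcabbc
Runs:
  'b' x 1 => "b1"
  'c' x 1 => "c1"
  'a' x 1 => "a1"
  'b' x 2 => "b2"
  'c' x 1 => "c1"
Compressed: "b1c1a1b2c1"
Compressed length: 10

10


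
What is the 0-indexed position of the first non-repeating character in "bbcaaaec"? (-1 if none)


Input: bbcaaaec
Character frequencies:
  'a': 3
  'b': 2
  'c': 2
  'e': 1
Scanning left to right for freq == 1:
  Position 0 ('b'): freq=2, skip
  Position 1 ('b'): freq=2, skip
  Position 2 ('c'): freq=2, skip
  Position 3 ('a'): freq=3, skip
  Position 4 ('a'): freq=3, skip
  Position 5 ('a'): freq=3, skip
  Position 6 ('e'): unique! => answer = 6

6


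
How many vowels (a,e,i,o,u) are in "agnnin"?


Input: agnnin
Checking each character:
  'a' at position 0: vowel (running total: 1)
  'g' at position 1: consonant
  'n' at position 2: consonant
  'n' at position 3: consonant
  'i' at position 4: vowel (running total: 2)
  'n' at position 5: consonant
Total vowels: 2

2


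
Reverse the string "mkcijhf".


Input: mkcijhf
Reading characters right to left:
  Position 6: 'f'
  Position 5: 'h'
  Position 4: 'j'
  Position 3: 'i'
  Position 2: 'c'
  Position 1: 'k'
  Position 0: 'm'
Reversed: fhjickm

fhjickm


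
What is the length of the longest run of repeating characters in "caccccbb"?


Input: "caccccbb"
Scanning for longest run:
  Position 1 ('a'): new char, reset run to 1
  Position 2 ('c'): new char, reset run to 1
  Position 3 ('c'): continues run of 'c', length=2
  Position 4 ('c'): continues run of 'c', length=3
  Position 5 ('c'): continues run of 'c', length=4
  Position 6 ('b'): new char, reset run to 1
  Position 7 ('b'): continues run of 'b', length=2
Longest run: 'c' with length 4

4


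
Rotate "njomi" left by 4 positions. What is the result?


Input: "njomi", rotate left by 4
First 4 characters: "njom"
Remaining characters: "i"
Concatenate remaining + first: "i" + "njom" = "injom"

injom


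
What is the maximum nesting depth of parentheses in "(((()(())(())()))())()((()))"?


Input: "(((()(())(())()))())()((()))"
Tracking depth:
  Position 0 '(': depth becomes 1
  Position 1 '(': depth becomes 2
  Position 2 '(': depth becomes 3
  Position 3 '(': depth becomes 4
  Position 4 ')': depth becomes 3
  Position 5 '(': depth becomes 4
  Position 6 '(': depth becomes 5
  Position 7 ')': depth becomes 4
  Position 8 ')': depth becomes 3
  Position 9 '(': depth becomes 4
  Position 10 '(': depth becomes 5
  Position 11 ')': depth becomes 4
  Position 12 ')': depth becomes 3
  Position 13 '(': depth becomes 4
  Position 14 ')': depth becomes 3
  Position 15 ')': depth becomes 2
  Position 16 ')': depth becomes 1
  Position 17 '(': depth becomes 2
  Position 18 ')': depth becomes 1
  Position 19 ')': depth becomes 0
  Position 20 '(': depth becomes 1
  Position 21 ')': depth becomes 0
  Position 22 '(': depth becomes 1
  Position 23 '(': depth becomes 2
  Position 24 '(': depth becomes 3
  Position 25 ')': depth becomes 2
  Position 26 ')': depth becomes 1
  Position 27 ')': depth becomes 0
Maximum depth reached: 5

5


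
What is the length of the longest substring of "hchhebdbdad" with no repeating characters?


Input: "hchhebdbdad"
Sliding window (track last position of each char):
  Position 0 ('h'): window [0,0] length 1 -- new best
  Position 1 ('c'): window [0,1] length 2 -- new best
  Position 2 ('h'): repeat (last at 0), move window start to 1
  Position 2 ('h'): window [1,2] length 2
  Position 3 ('h'): repeat (last at 2), move window start to 3
  Position 3 ('h'): window [3,3] length 1
  Position 4 ('e'): window [3,4] length 2
  Position 5 ('b'): window [3,5] length 3 -- new best
  Position 6 ('d'): window [3,6] length 4 -- new best
  Position 7 ('b'): repeat (last at 5), move window start to 6
  Position 7 ('b'): window [6,7] length 2
  Position 8 ('d'): repeat (last at 6), move window start to 7
  Position 8 ('d'): window [7,8] length 2
  Position 9 ('a'): window [7,9] length 3
  Position 10 ('d'): repeat (last at 8), move window start to 9
  Position 10 ('d'): window [9,10] length 2
Longest substring with no repeats: "hebd" with length 4

4


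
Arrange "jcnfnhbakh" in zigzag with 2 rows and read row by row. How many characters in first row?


Zigzag "jcnfnhbakh" into 2 rows:
Placing characters:
  'j' => row 0
  'c' => row 1
  'n' => row 0
  'f' => row 1
  'n' => row 0
  'h' => row 1
  'b' => row 0
  'a' => row 1
  'k' => row 0
  'h' => row 1
Rows:
  Row 0: "jnnbk"
  Row 1: "cfhah"
First row length: 5

5


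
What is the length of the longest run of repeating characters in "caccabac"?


Input: "caccabac"
Scanning for longest run:
  Position 1 ('a'): new char, reset run to 1
  Position 2 ('c'): new char, reset run to 1
  Position 3 ('c'): continues run of 'c', length=2
  Position 4 ('a'): new char, reset run to 1
  Position 5 ('b'): new char, reset run to 1
  Position 6 ('a'): new char, reset run to 1
  Position 7 ('c'): new char, reset run to 1
Longest run: 'c' with length 2

2


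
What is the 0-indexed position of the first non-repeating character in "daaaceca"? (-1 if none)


Input: daaaceca
Character frequencies:
  'a': 4
  'c': 2
  'd': 1
  'e': 1
Scanning left to right for freq == 1:
  Position 0 ('d'): unique! => answer = 0

0


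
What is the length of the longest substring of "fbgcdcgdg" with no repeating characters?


Input: "fbgcdcgdg"
Sliding window (track last position of each char):
  Position 0 ('f'): window [0,0] length 1 -- new best
  Position 1 ('b'): window [0,1] length 2 -- new best
  Position 2 ('g'): window [0,2] length 3 -- new best
  Position 3 ('c'): window [0,3] length 4 -- new best
  Position 4 ('d'): window [0,4] length 5 -- new best
  Position 5 ('c'): repeat (last at 3), move window start to 4
  Position 5 ('c'): window [4,5] length 2
  Position 6 ('g'): window [4,6] length 3
  Position 7 ('d'): repeat (last at 4), move window start to 5
  Position 7 ('d'): window [5,7] length 3
  Position 8 ('g'): repeat (last at 6), move window start to 7
  Position 8 ('g'): window [7,8] length 2
Longest substring with no repeats: "fbgcd" with length 5

5
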